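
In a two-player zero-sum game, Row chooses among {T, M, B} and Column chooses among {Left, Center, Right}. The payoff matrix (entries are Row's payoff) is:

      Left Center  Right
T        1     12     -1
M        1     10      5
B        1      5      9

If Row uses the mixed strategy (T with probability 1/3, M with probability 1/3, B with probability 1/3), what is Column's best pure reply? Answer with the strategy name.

Left

If Column plays Left, Row's expected payoff is (1/3)·1 + (1/3)·1 + (1/3)·1 = 1.
If Column plays Center, Row's expected payoff is (1/3)·12 + (1/3)·10 + (1/3)·5 = 9.
If Column plays Right, Row's expected payoff is (1/3)·(-1) + (1/3)·5 + (1/3)·9 = 13/3.
Column minimizes Row's payoff; the smallest is 1, so the best response is Left.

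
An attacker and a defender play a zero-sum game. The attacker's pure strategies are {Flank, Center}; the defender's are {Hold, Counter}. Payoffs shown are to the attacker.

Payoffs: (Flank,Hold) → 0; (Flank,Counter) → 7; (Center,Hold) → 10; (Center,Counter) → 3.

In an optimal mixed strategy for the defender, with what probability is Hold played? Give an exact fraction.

Row minima: Flank → 0, Center → 3; maximin = 3.
Column maxima: Hold → 10, Counter → 7; minimax = 7.
3 ≠ 7, so there is no saddle point; optimal play is mixed.
Let the attacker play Flank with probability p. Expected payoff against Hold: 0p + 10(1−p) = −10p + 10; against Counter: 7p + 3(1−p) = 4p + 3.
Setting these equal: −10p + 10 = 4p + 3 ⇒ −14p = -7 ⇒ p = 1/2, and the value is (-10)·(1/2) + 10 = 5.
For the defender: with q = P(Hold), equating Flank's and Center's payoffs gives −7q + 7 = 7q + 3 ⇒ q = 2/7.

2/7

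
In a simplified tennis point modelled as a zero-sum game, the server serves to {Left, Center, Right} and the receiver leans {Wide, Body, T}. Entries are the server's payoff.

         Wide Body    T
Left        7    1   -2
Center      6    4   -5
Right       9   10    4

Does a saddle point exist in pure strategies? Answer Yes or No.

Row minima: Left → -2, Center → -5, Right → 4; maximin = 4.
Column maxima: Wide → 9, Body → 10, T → 4; minimax = 4.
maximin = minimax = 4, so a saddle point exists.

Yes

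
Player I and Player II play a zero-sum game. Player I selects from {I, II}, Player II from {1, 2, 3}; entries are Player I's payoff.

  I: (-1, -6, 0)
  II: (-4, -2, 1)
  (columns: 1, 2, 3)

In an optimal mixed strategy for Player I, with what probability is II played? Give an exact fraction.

Row minima: I → -6, II → -4; maximin = -4.
Column maxima: 1 → -1, 2 → -2, 3 → 1; minimax = -2.
-4 ≠ -2, so there is no saddle point; optimal play is mixed.
3 is strictly dominated by 1 (it gives Player I strictly more in every row), so Player II never plays it.
On the remaining 2×2 (I, II vs 1, 2):
Let Player I play I with probability p. Expected payoff against 1: (-1)p + (-4)(1−p) = 3p − 4; against 2: (-6)p + (-2)(1−p) = −4p − 2.
Setting these equal: 3p − 4 = −4p − 2 ⇒ 7p = 2 ⇒ p = 2/7, and the value is (3)·(2/7) − 4 = -22/7.
For Player II: with q = P(1), equating I's and II's payoffs gives 5q − 6 = −2q − 2 ⇒ q = 4/7.

5/7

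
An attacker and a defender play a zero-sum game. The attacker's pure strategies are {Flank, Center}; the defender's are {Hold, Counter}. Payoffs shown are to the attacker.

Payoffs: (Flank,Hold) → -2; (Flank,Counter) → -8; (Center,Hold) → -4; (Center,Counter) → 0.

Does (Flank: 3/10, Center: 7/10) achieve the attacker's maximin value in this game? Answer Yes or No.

Against Hold this mix gives (3/10)·(-2) + (7/10)·(-4) = -17/5.
Against Counter this mix gives (3/10)·(-8) + (7/10)·0 = -12/5.
The defender will play Hold, holding the attacker to -17/5. Shifting weight toward the row that does better against Hold would raise this floor (the equalizing mix achieves -16/5 against both Hold and Counter), so the proposed strategy is not optimal.

No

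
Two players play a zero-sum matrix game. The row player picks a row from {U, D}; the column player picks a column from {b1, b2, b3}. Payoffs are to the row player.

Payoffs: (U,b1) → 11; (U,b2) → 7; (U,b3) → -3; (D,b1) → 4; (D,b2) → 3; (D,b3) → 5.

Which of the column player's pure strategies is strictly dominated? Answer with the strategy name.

b2 holds the row player's payoff strictly below b1 in every row: 7 < 11, 3 < 4.
So b1 is strictly dominated for the column player.

b1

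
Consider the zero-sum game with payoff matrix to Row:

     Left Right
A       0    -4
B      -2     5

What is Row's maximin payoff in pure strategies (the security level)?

Row minima: A → -4, B → -2.
The best of these is -2.

-2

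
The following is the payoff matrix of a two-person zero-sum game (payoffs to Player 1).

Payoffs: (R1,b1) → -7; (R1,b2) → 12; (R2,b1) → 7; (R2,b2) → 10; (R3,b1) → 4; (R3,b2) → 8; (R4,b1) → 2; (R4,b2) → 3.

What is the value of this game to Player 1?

Row minima: R1 → -7, R2 → 7, R3 → 4, R4 → 2; maximin = 7.
Column maxima: b1 → 7, b2 → 12; minimax = 7.
Since maximin = minimax = 7, there is a saddle point and the value is 7.

7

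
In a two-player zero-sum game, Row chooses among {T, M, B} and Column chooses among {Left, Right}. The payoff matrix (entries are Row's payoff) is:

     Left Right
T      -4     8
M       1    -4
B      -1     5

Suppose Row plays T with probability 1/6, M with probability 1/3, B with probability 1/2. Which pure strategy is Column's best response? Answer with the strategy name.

If Column plays Left, Row's expected payoff is (1/6)·(-4) + (1/3)·1 + (1/2)·(-1) = -5/6.
If Column plays Right, Row's expected payoff is (1/6)·8 + (1/3)·(-4) + (1/2)·5 = 5/2.
Column minimizes Row's payoff; the smallest is -5/6, so the best response is Left.

Left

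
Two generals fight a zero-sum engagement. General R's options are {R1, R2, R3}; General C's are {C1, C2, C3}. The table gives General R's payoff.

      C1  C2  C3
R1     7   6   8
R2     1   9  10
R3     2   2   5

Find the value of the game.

19/3

Row minima: R1 → 6, R2 → 1, R3 → 2; maximin = 6.
Column maxima: C1 → 7, C2 → 9, C3 → 10; minimax = 7.
6 ≠ 7, so there is no saddle point; optimal play is mixed.
R3 is strictly dominated by R1, so General R never plays it.
C3 is strictly dominated by C1 (it gives General R strictly more in every row), so General C never plays it.
On the remaining 2×2 (R1, R2 vs C1, C2):
Let General R play R1 with probability p. Expected payoff against C1: 7p + 1(1−p) = 6p + 1; against C2: 6p + 9(1−p) = −3p + 9.
Setting these equal: 6p + 1 = −3p + 9 ⇒ 9p = 8 ⇒ p = 8/9, and the value is (6)·(8/9) + 1 = 19/3.
For General C: with q = P(C1), equating R1's and R2's payoffs gives q + 6 = −8q + 9 ⇒ q = 1/3.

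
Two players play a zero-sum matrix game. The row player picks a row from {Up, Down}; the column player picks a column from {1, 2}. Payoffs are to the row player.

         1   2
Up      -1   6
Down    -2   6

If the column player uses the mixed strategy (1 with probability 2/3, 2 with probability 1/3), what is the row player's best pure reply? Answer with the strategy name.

Expected payoff of Up: (2/3)·(-1) + (1/3)·6 = 4/3.
Expected payoff of Down: (2/3)·(-2) + (1/3)·6 = 2/3.
The largest is 4/3, so the row player's best response is Up.

Up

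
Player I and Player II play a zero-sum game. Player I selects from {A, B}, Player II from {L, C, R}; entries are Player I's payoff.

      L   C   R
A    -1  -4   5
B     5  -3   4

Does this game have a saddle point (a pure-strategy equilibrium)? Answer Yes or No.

Row minima: A → -4, B → -3; maximin = -3.
Column maxima: L → 5, C → -3, R → 5; minimax = -3.
maximin = minimax = -3, so a saddle point exists.

Yes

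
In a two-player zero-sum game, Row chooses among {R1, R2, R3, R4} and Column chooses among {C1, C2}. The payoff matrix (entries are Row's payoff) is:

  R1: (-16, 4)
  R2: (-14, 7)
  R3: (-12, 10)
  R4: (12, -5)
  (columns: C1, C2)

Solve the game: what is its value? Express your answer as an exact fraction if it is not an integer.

20/13

Row minima: R1 → -16, R2 → -14, R3 → -12, R4 → -5; maximin = -5.
Column maxima: C1 → 12, C2 → 10; minimax = 10.
-5 ≠ 10, so there is no saddle point; optimal play is mixed.
R1 is strictly dominated by R2, so Row never plays it.
R2 is strictly dominated by R3, so Row never plays it.
On the remaining 2×2 (R3, R4 vs C1, C2):
Let Row play R3 with probability p. Expected payoff against C1: (-12)p + 12(1−p) = −24p + 12; against C2: 10p + (-5)(1−p) = 15p − 5.
Setting these equal: −24p + 12 = 15p − 5 ⇒ −39p = -17 ⇒ p = 17/39, and the value is (-24)·(17/39) + 12 = 20/13.
For Column: with q = P(C1), equating R3's and R4's payoffs gives −22q + 10 = 17q − 5 ⇒ q = 5/13.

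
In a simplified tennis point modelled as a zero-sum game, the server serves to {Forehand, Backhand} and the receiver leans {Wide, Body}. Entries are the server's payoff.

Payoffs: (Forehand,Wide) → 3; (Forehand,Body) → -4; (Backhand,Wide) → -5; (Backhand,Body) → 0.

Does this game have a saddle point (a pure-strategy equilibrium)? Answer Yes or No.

Row minima: Forehand → -4, Backhand → -5; maximin = -4.
Column maxima: Wide → 3, Body → 0; minimax = 0.
-4 ≠ 0, so no pure-strategy equilibrium exists.

No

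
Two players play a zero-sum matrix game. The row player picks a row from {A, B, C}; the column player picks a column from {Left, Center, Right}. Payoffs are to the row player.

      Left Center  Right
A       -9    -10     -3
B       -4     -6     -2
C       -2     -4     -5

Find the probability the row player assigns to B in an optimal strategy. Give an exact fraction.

Row minima: A → -10, B → -6, C → -5; maximin = -5.
Column maxima: Left → -2, Center → -4, Right → -2; minimax = -4.
-5 ≠ -4, so there is no saddle point; optimal play is mixed.
A is strictly dominated by B, so the row player never plays it.
Left is strictly dominated by Center (it gives the row player strictly more in every row), so the column player never plays it.
On the remaining 2×2 (B, C vs Center, Right):
Let the row player play B with probability p. Expected payoff against Center: (-6)p + (-4)(1−p) = −2p − 4; against Right: (-2)p + (-5)(1−p) = 3p − 5.
Setting these equal: −2p − 4 = 3p − 5 ⇒ −5p = -1 ⇒ p = 1/5, and the value is (-2)·(1/5) − 4 = -22/5.
For the column player: with q = P(Center), equating B's and C's payoffs gives −4q − 2 = q − 5 ⇒ q = 3/5.

1/5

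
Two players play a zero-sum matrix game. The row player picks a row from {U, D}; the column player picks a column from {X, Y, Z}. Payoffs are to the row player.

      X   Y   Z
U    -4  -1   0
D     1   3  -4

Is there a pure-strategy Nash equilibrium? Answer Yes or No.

Row minima: U → -4, D → -4; maximin = -4.
Column maxima: X → 1, Y → 3, Z → 0; minimax = 0.
-4 ≠ 0, so no pure-strategy equilibrium exists.

No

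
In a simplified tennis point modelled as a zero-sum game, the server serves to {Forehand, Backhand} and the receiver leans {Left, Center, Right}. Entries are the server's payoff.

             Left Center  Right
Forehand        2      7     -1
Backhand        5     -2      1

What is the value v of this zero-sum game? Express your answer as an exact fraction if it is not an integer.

5/11

Row minima: Forehand → -1, Backhand → -2; maximin = -1.
Column maxima: Left → 5, Center → 7, Right → 1; minimax = 1.
-1 ≠ 1, so there is no saddle point; optimal play is mixed.
Left is strictly dominated by Right (it gives the server strictly more in every row), so the receiver never plays it.
On the remaining 2×2 (Forehand, Backhand vs Center, Right):
Let the server play Forehand with probability p. Expected payoff against Center: 7p + (-2)(1−p) = 9p − 2; against Right: (-1)p + 1(1−p) = −2p + 1.
Setting these equal: 9p − 2 = −2p + 1 ⇒ 11p = 3 ⇒ p = 3/11, and the value is (9)·(3/11) − 2 = 5/11.
For the receiver: with q = P(Center), equating Forehand's and Backhand's payoffs gives 8q − 1 = −3q + 1 ⇒ q = 2/11.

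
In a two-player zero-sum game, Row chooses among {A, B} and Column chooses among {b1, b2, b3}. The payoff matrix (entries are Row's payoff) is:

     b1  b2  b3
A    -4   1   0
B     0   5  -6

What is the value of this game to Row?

Row minima: A → -4, B → -6; maximin = -4.
Column maxima: b1 → 0, b2 → 5, b3 → 0; minimax = 0.
-4 ≠ 0, so there is no saddle point; optimal play is mixed.
b2 is strictly dominated by b1 (it gives Row strictly more in every row), so Column never plays it.
On the remaining 2×2 (A, B vs b1, b3):
Let Row play A with probability p. Expected payoff against b1: (-4)p + 0(1−p) = −4p; against b3: 0p + (-6)(1−p) = 6p − 6.
Setting these equal: −4p = 6p − 6 ⇒ −10p = -6 ⇒ p = 3/5, and the value is (-4)·(3/5) = -12/5.
For Column: with q = P(b1), equating A's and B's payoffs gives −4q = 6q − 6 ⇒ q = 3/5.

-12/5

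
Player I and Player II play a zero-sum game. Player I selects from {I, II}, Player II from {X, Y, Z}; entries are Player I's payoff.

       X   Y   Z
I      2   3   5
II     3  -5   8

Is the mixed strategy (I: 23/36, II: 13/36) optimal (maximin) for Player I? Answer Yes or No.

Against X this mix gives (23/36)·2 + (13/36)·3 = 85/36.
Against Y this mix gives (23/36)·3 + (13/36)·(-5) = 1/9.
Against Z this mix gives (23/36)·5 + (13/36)·8 = 73/12.
Player II will play Y, holding Player I to 1/9. Shifting weight toward the row that does better against Y would raise this floor (the equalizing mix achieves 19/9 against both Y and X), so the proposed strategy is not optimal.

No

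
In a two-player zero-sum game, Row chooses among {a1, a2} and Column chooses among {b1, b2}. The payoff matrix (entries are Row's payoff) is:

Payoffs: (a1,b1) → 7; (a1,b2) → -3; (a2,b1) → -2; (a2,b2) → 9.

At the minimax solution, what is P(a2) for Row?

Row minima: a1 → -3, a2 → -2; maximin = -2.
Column maxima: b1 → 7, b2 → 9; minimax = 7.
-2 ≠ 7, so there is no saddle point; optimal play is mixed.
Let Row play a1 with probability p. Expected payoff against b1: 7p + (-2)(1−p) = 9p − 2; against b2: (-3)p + 9(1−p) = −12p + 9.
Setting these equal: 9p − 2 = −12p + 9 ⇒ 21p = 11 ⇒ p = 11/21, and the value is (9)·(11/21) − 2 = 19/7.
For Column: with q = P(b1), equating a1's and a2's payoffs gives 10q − 3 = −11q + 9 ⇒ q = 4/7.

10/21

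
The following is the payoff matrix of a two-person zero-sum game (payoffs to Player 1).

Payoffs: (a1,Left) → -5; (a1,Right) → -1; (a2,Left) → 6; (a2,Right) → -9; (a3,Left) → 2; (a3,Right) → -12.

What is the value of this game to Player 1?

-51/19

Row minima: a1 → -5, a2 → -9, a3 → -12; maximin = -5.
Column maxima: Left → 6, Right → -1; minimax = -1.
-5 ≠ -1, so there is no saddle point; optimal play is mixed.
a3 is strictly dominated by a2, so Player 1 never plays it.
On the remaining 2×2 (a1, a2 vs Left, Right):
Let Player 1 play a1 with probability p. Expected payoff against Left: (-5)p + 6(1−p) = −11p + 6; against Right: (-1)p + (-9)(1−p) = 8p − 9.
Setting these equal: −11p + 6 = 8p − 9 ⇒ −19p = -15 ⇒ p = 15/19, and the value is (-11)·(15/19) + 6 = -51/19.
For Player 2: with q = P(Left), equating a1's and a2's payoffs gives −4q − 1 = 15q − 9 ⇒ q = 8/19.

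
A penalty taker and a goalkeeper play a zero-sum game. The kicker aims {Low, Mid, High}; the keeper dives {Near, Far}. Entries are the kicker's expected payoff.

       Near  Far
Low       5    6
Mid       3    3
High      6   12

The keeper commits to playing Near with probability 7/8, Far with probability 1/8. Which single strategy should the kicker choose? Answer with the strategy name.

High

Expected payoff of Low: (7/8)·5 + (1/8)·6 = 41/8.
Expected payoff of Mid: (7/8)·3 + (1/8)·3 = 3.
Expected payoff of High: (7/8)·6 + (1/8)·12 = 27/4.
The largest is 27/4, so the kicker's best response is High.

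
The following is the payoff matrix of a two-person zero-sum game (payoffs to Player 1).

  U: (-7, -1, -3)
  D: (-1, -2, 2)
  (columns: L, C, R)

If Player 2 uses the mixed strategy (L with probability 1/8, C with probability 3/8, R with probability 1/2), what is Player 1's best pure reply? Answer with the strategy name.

D

Expected payoff of U: (1/8)·(-7) + (3/8)·(-1) + (1/2)·(-3) = -11/4.
Expected payoff of D: (1/8)·(-1) + (3/8)·(-2) + (1/2)·2 = 1/8.
The largest is 1/8, so Player 1's best response is D.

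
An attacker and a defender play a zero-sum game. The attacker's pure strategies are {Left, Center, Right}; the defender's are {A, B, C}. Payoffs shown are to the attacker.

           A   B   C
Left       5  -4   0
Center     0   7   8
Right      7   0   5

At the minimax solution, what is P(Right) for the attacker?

1/2

Row minima: Left → -4, Center → 0, Right → 0; maximin = 0.
Column maxima: A → 7, B → 7, C → 8; minimax = 7.
0 ≠ 7, so there is no saddle point; optimal play is mixed.
Left is strictly dominated by Right, so the attacker never plays it.
C is strictly dominated by B (it gives the attacker strictly more in every row), so the defender never plays it.
On the remaining 2×2 (Center, Right vs A, B):
Let the attacker play Center with probability p. Expected payoff against A: 0p + 7(1−p) = −7p + 7; against B: 7p + 0(1−p) = 7p.
Setting these equal: −7p + 7 = 7p ⇒ −14p = -7 ⇒ p = 1/2, and the value is (-7)·(1/2) + 7 = 7/2.
For the defender: with q = P(A), equating Center's and Right's payoffs gives −7q + 7 = 7q ⇒ q = 1/2.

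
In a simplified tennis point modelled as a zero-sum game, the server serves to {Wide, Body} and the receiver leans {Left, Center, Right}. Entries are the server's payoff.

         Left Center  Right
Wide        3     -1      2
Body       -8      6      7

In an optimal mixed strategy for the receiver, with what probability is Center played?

11/18

Row minima: Wide → -1, Body → -8; maximin = -1.
Column maxima: Left → 3, Center → 6, Right → 7; minimax = 3.
-1 ≠ 3, so there is no saddle point; optimal play is mixed.
Right is strictly dominated by Center (it gives the server strictly more in every row), so the receiver never plays it.
On the remaining 2×2 (Wide, Body vs Left, Center):
Let the server play Wide with probability p. Expected payoff against Left: 3p + (-8)(1−p) = 11p − 8; against Center: (-1)p + 6(1−p) = −7p + 6.
Setting these equal: 11p − 8 = −7p + 6 ⇒ 18p = 14 ⇒ p = 7/9, and the value is (11)·(7/9) − 8 = 5/9.
For the receiver: with q = P(Left), equating Wide's and Body's payoffs gives 4q − 1 = −14q + 6 ⇒ q = 7/18.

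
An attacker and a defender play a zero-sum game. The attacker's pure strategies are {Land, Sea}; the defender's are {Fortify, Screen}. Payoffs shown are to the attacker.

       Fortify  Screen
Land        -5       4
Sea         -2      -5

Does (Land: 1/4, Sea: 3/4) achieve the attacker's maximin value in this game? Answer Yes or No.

Against Fortify this mix gives (1/4)·(-5) + (3/4)·(-2) = -11/4.
Against Screen this mix gives (1/4)·4 + (3/4)·(-5) = -11/4.
All of the defender's active replies (Fortify, Screen) yield -11/4, and no column does worse for the attacker. The mix makes the defender indifferent and guarantees -11/4, so it is optimal.

Yes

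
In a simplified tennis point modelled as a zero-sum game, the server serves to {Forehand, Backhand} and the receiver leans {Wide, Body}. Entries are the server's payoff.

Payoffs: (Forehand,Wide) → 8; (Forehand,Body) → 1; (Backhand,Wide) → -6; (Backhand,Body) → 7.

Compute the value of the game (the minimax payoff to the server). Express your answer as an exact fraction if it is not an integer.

Row minima: Forehand → 1, Backhand → -6; maximin = 1.
Column maxima: Wide → 8, Body → 7; minimax = 7.
1 ≠ 7, so there is no saddle point; optimal play is mixed.
Let the server play Forehand with probability p. Expected payoff against Wide: 8p + (-6)(1−p) = 14p − 6; against Body: 1p + 7(1−p) = −6p + 7.
Setting these equal: 14p − 6 = −6p + 7 ⇒ 20p = 13 ⇒ p = 13/20, and the value is (14)·(13/20) − 6 = 31/10.
For the receiver: with q = P(Wide), equating Forehand's and Backhand's payoffs gives 7q + 1 = −13q + 7 ⇒ q = 3/10.

31/10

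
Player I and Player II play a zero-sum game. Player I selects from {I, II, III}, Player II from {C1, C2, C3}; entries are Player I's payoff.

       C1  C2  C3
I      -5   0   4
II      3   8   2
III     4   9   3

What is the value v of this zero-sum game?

Row minima: I → -5, II → 2, III → 3; maximin = 3.
Column maxima: C1 → 4, C2 → 9, C3 → 4; minimax = 4.
3 ≠ 4, so there is no saddle point; optimal play is mixed.
II is strictly dominated by III, so Player I never plays it.
C2 is strictly dominated by C1 (it gives Player I strictly more in every row), so Player II never plays it.
On the remaining 2×2 (I, III vs C1, C3):
Let Player I play I with probability p. Expected payoff against C1: (-5)p + 4(1−p) = −9p + 4; against C3: 4p + 3(1−p) = p + 3.
Setting these equal: −9p + 4 = p + 3 ⇒ −10p = -1 ⇒ p = 1/10, and the value is (-9)·(1/10) + 4 = 31/10.
For Player II: with q = P(C1), equating I's and III's payoffs gives −9q + 4 = q + 3 ⇒ q = 1/10.

31/10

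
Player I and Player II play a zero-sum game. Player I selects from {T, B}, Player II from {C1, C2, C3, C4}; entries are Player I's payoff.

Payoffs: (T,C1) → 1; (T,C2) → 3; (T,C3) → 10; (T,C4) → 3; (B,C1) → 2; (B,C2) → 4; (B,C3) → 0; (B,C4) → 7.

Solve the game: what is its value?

Row minima: T → 1, B → 0; maximin = 1.
Column maxima: C1 → 2, C2 → 4, C3 → 10, C4 → 7; minimax = 2.
1 ≠ 2, so there is no saddle point; optimal play is mixed.
C2 is strictly dominated by C1 (it gives Player I strictly more in every row), so Player II never plays it.
C4 is strictly dominated by C1 (it gives Player I strictly more in every row), so Player II never plays it.
On the remaining 2×2 (T, B vs C1, C3):
Let Player I play T with probability p. Expected payoff against C1: 1p + 2(1−p) = −p + 2; against C3: 10p + 0(1−p) = 10p.
Setting these equal: −p + 2 = 10p ⇒ −11p = -2 ⇒ p = 2/11, and the value is (-1)·(2/11) + 2 = 20/11.
For Player II: with q = P(C1), equating T's and B's payoffs gives −9q + 10 = 2q ⇒ q = 10/11.

20/11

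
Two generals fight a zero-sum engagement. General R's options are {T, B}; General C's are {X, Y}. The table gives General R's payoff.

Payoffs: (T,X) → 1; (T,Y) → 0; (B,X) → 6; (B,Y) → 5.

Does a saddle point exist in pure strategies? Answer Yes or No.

Yes

Row minima: T → 0, B → 5; maximin = 5.
Column maxima: X → 6, Y → 5; minimax = 5.
maximin = minimax = 5, so a saddle point exists.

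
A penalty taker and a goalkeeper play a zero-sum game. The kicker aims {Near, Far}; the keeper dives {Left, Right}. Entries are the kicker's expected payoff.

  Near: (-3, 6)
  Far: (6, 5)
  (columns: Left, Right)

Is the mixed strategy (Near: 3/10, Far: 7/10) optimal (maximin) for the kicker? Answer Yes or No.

No

Against Left this mix gives (3/10)·(-3) + (7/10)·6 = 33/10.
Against Right this mix gives (3/10)·6 + (7/10)·5 = 53/10.
The keeper will play Left, holding the kicker to 33/10. Shifting weight toward the row that does better against Left would raise this floor (the equalizing mix achieves 51/10 against both Left and Right), so the proposed strategy is not optimal.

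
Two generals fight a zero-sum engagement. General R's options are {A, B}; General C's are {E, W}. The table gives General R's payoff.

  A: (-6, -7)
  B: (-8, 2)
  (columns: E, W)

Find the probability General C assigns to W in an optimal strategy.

2/11

Row minima: A → -7, B → -8; maximin = -7.
Column maxima: E → -6, W → 2; minimax = -6.
-7 ≠ -6, so there is no saddle point; optimal play is mixed.
Let General R play A with probability p. Expected payoff against E: (-6)p + (-8)(1−p) = 2p − 8; against W: (-7)p + 2(1−p) = −9p + 2.
Setting these equal: 2p − 8 = −9p + 2 ⇒ 11p = 10 ⇒ p = 10/11, and the value is (2)·(10/11) − 8 = -68/11.
For General C: with q = P(E), equating A's and B's payoffs gives q − 7 = −10q + 2 ⇒ q = 9/11.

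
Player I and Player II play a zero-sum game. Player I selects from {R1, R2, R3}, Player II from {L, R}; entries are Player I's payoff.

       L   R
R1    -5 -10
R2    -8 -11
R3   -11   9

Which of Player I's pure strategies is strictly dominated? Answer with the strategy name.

R2

R1 gives a strictly higher payoff than R2 against every column: -5 > -8, -10 > -11.
So R2 is strictly dominated and Player I never plays it.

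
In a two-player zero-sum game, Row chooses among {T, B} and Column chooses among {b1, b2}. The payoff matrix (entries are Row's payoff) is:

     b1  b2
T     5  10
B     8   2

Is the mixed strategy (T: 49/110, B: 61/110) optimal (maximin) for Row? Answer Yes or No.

Against b1 this mix gives (49/110)·5 + (61/110)·8 = 733/110.
Against b2 this mix gives (49/110)·10 + (61/110)·2 = 306/55.
Column will play b2, holding Row to 306/55. Shifting weight toward the row that does better against b2 would raise this floor (the equalizing mix achieves 70/11 against both b2 and b1), so the proposed strategy is not optimal.

No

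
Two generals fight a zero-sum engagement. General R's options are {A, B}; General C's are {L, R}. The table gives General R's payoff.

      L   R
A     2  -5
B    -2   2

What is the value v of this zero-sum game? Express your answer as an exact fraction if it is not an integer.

Row minima: A → -5, B → -2; maximin = -2.
Column maxima: L → 2, R → 2; minimax = 2.
-2 ≠ 2, so there is no saddle point; optimal play is mixed.
Let General R play A with probability p. Expected payoff against L: 2p + (-2)(1−p) = 4p − 2; against R: (-5)p + 2(1−p) = −7p + 2.
Setting these equal: 4p − 2 = −7p + 2 ⇒ 11p = 4 ⇒ p = 4/11, and the value is (4)·(4/11) − 2 = -6/11.
For General C: with q = P(L), equating A's and B's payoffs gives 7q − 5 = −4q + 2 ⇒ q = 7/11.

-6/11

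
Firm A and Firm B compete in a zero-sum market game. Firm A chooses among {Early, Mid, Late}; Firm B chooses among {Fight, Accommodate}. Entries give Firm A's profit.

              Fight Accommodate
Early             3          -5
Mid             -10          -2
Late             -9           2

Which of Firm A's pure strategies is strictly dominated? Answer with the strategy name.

Late gives a strictly higher payoff than Mid against every column: -9 > -10, 2 > -2.
So Mid is strictly dominated and Firm A never plays it.

Mid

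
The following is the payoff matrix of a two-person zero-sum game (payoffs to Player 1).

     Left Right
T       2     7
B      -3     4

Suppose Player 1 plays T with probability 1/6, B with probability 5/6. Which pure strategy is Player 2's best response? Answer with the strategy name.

Left

If Player 2 plays Left, Player 1's expected payoff is (1/6)·2 + (5/6)·(-3) = -13/6.
If Player 2 plays Right, Player 1's expected payoff is (1/6)·7 + (5/6)·4 = 9/2.
Player 2 minimizes Player 1's payoff; the smallest is -13/6, so the best response is Left.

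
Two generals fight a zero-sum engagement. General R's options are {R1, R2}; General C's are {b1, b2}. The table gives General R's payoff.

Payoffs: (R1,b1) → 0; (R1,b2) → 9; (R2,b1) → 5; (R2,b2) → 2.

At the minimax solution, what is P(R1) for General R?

1/4

Row minima: R1 → 0, R2 → 2; maximin = 2.
Column maxima: b1 → 5, b2 → 9; minimax = 5.
2 ≠ 5, so there is no saddle point; optimal play is mixed.
Let General R play R1 with probability p. Expected payoff against b1: 0p + 5(1−p) = −5p + 5; against b2: 9p + 2(1−p) = 7p + 2.
Setting these equal: −5p + 5 = 7p + 2 ⇒ −12p = -3 ⇒ p = 1/4, and the value is (-5)·(1/4) + 5 = 15/4.
For General C: with q = P(b1), equating R1's and R2's payoffs gives −9q + 9 = 3q + 2 ⇒ q = 7/12.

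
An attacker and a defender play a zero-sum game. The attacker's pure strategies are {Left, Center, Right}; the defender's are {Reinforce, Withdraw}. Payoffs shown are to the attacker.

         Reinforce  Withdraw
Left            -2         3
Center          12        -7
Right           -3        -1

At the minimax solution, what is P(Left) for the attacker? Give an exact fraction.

Row minima: Left → -2, Center → -7, Right → -3; maximin = -2.
Column maxima: Reinforce → 12, Withdraw → 3; minimax = 3.
-2 ≠ 3, so there is no saddle point; optimal play is mixed.
Right is strictly dominated by Left, so the attacker never plays it.
On the remaining 2×2 (Left, Center vs Reinforce, Withdraw):
Let the attacker play Left with probability p. Expected payoff against Reinforce: (-2)p + 12(1−p) = −14p + 12; against Withdraw: 3p + (-7)(1−p) = 10p − 7.
Setting these equal: −14p + 12 = 10p − 7 ⇒ −24p = -19 ⇒ p = 19/24, and the value is (-14)·(19/24) + 12 = 11/12.
For the defender: with q = P(Reinforce), equating Left's and Center's payoffs gives −5q + 3 = 19q − 7 ⇒ q = 5/12.

19/24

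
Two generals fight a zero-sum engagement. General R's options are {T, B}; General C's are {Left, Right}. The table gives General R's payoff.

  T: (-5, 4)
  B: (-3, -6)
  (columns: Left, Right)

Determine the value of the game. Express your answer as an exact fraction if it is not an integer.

-7/2

Row minima: T → -5, B → -6; maximin = -5.
Column maxima: Left → -3, Right → 4; minimax = -3.
-5 ≠ -3, so there is no saddle point; optimal play is mixed.
Let General R play T with probability p. Expected payoff against Left: (-5)p + (-3)(1−p) = −2p − 3; against Right: 4p + (-6)(1−p) = 10p − 6.
Setting these equal: −2p − 3 = 10p − 6 ⇒ −12p = -3 ⇒ p = 1/4, and the value is (-2)·(1/4) − 3 = -7/2.
For General C: with q = P(Left), equating T's and B's payoffs gives −9q + 4 = 3q − 6 ⇒ q = 5/6.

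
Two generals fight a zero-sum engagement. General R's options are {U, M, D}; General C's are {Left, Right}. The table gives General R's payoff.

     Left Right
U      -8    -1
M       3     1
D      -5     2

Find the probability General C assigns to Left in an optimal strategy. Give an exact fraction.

1/9

Row minima: U → -8, M → 1, D → -5; maximin = 1.
Column maxima: Left → 3, Right → 2; minimax = 2.
1 ≠ 2, so there is no saddle point; optimal play is mixed.
U is strictly dominated by M, so General R never plays it.
On the remaining 2×2 (M, D vs Left, Right):
Let General R play M with probability p. Expected payoff against Left: 3p + (-5)(1−p) = 8p − 5; against Right: 1p + 2(1−p) = −p + 2.
Setting these equal: 8p − 5 = −p + 2 ⇒ 9p = 7 ⇒ p = 7/9, and the value is (8)·(7/9) − 5 = 11/9.
For General C: with q = P(Left), equating M's and D's payoffs gives 2q + 1 = −7q + 2 ⇒ q = 1/9.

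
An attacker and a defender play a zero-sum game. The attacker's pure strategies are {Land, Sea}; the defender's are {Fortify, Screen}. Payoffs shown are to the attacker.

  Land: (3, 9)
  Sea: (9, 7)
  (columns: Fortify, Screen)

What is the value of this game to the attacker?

15/2

Row minima: Land → 3, Sea → 7; maximin = 7.
Column maxima: Fortify → 9, Screen → 9; minimax = 9.
7 ≠ 9, so there is no saddle point; optimal play is mixed.
Let the attacker play Land with probability p. Expected payoff against Fortify: 3p + 9(1−p) = −6p + 9; against Screen: 9p + 7(1−p) = 2p + 7.
Setting these equal: −6p + 9 = 2p + 7 ⇒ −8p = -2 ⇒ p = 1/4, and the value is (-6)·(1/4) + 9 = 15/2.
For the defender: with q = P(Fortify), equating Land's and Sea's payoffs gives −6q + 9 = 2q + 7 ⇒ q = 1/4.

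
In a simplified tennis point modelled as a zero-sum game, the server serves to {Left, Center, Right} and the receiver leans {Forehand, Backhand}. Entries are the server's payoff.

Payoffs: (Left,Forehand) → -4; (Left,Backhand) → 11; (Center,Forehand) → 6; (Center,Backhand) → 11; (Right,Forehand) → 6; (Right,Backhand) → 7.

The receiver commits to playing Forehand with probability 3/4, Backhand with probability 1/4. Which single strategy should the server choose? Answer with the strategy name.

Expected payoff of Left: (3/4)·(-4) + (1/4)·11 = -1/4.
Expected payoff of Center: (3/4)·6 + (1/4)·11 = 29/4.
Expected payoff of Right: (3/4)·6 + (1/4)·7 = 25/4.
The largest is 29/4, so the server's best response is Center.

Center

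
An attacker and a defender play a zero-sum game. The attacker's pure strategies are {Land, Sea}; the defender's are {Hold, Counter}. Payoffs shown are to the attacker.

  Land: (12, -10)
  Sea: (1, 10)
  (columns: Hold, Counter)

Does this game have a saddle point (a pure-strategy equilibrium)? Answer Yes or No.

Row minima: Land → -10, Sea → 1; maximin = 1.
Column maxima: Hold → 12, Counter → 10; minimax = 10.
1 ≠ 10, so no pure-strategy equilibrium exists.

No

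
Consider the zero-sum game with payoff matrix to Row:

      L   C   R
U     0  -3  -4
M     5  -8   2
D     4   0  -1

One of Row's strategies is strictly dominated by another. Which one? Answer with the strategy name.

D gives a strictly higher payoff than U against every column: 4 > 0, 0 > -3, -1 > -4.
So U is strictly dominated and Row never plays it.

U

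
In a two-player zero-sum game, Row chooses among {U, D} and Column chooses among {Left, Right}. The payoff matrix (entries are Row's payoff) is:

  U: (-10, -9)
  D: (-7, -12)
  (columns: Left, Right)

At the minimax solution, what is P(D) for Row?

1/6

Row minima: U → -10, D → -12; maximin = -10.
Column maxima: Left → -7, Right → -9; minimax = -9.
-10 ≠ -9, so there is no saddle point; optimal play is mixed.
Let Row play U with probability p. Expected payoff against Left: (-10)p + (-7)(1−p) = −3p − 7; against Right: (-9)p + (-12)(1−p) = 3p − 12.
Setting these equal: −3p − 7 = 3p − 12 ⇒ −6p = -5 ⇒ p = 5/6, and the value is (-3)·(5/6) − 7 = -19/2.
For Column: with q = P(Left), equating U's and D's payoffs gives −q − 9 = 5q − 12 ⇒ q = 1/2.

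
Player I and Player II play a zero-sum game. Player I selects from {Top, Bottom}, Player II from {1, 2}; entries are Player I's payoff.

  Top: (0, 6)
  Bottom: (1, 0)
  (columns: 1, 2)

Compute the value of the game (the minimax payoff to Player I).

6/7

Row minima: Top → 0, Bottom → 0; maximin = 0.
Column maxima: 1 → 1, 2 → 6; minimax = 1.
0 ≠ 1, so there is no saddle point; optimal play is mixed.
Let Player I play Top with probability p. Expected payoff against 1: 0p + 1(1−p) = −p + 1; against 2: 6p + 0(1−p) = 6p.
Setting these equal: −p + 1 = 6p ⇒ −7p = -1 ⇒ p = 1/7, and the value is (-1)·(1/7) + 1 = 6/7.
For Player II: with q = P(1), equating Top's and Bottom's payoffs gives −6q + 6 = q ⇒ q = 6/7.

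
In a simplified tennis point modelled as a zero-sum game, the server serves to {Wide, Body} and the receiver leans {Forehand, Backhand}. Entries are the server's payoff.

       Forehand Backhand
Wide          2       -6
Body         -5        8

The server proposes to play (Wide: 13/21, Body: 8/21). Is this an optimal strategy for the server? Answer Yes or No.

Against Forehand this mix gives (13/21)·2 + (8/21)·(-5) = -2/3.
Against Backhand this mix gives (13/21)·(-6) + (8/21)·8 = -2/3.
All of the receiver's active replies (Forehand, Backhand) yield -2/3, and no column does worse for the server. The mix makes the receiver indifferent and guarantees -2/3, so it is optimal.

Yes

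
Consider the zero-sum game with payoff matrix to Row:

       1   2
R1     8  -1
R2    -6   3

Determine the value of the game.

Row minima: R1 → -1, R2 → -6; maximin = -1.
Column maxima: 1 → 8, 2 → 3; minimax = 3.
-1 ≠ 3, so there is no saddle point; optimal play is mixed.
Let Row play R1 with probability p. Expected payoff against 1: 8p + (-6)(1−p) = 14p − 6; against 2: (-1)p + 3(1−p) = −4p + 3.
Setting these equal: 14p − 6 = −4p + 3 ⇒ 18p = 9 ⇒ p = 1/2, and the value is (14)·(1/2) − 6 = 1.
For Column: with q = P(1), equating R1's and R2's payoffs gives 9q − 1 = −9q + 3 ⇒ q = 2/9.

1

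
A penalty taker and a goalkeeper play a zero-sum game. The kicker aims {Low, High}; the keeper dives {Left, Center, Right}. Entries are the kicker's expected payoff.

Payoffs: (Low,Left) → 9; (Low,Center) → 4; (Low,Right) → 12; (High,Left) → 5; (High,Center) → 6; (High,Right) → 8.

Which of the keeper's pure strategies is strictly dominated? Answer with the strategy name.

Right

Left holds the kicker's payoff strictly below Right in every row: 9 < 12, 5 < 8.
So Right is strictly dominated for the keeper.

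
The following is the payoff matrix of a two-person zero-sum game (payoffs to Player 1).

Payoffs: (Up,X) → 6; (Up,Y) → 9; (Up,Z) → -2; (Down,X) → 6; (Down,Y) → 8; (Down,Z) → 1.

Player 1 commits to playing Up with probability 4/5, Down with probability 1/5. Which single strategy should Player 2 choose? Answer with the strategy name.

Z

If Player 2 plays X, Player 1's expected payoff is (4/5)·6 + (1/5)·6 = 6.
If Player 2 plays Y, Player 1's expected payoff is (4/5)·9 + (1/5)·8 = 44/5.
If Player 2 plays Z, Player 1's expected payoff is (4/5)·(-2) + (1/5)·1 = -7/5.
Player 2 minimizes Player 1's payoff; the smallest is -7/5, so the best response is Z.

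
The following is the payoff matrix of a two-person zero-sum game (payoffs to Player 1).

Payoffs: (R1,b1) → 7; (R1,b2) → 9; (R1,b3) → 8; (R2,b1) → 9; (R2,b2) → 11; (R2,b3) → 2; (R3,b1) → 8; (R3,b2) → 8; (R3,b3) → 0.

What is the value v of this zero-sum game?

29/4

Row minima: R1 → 7, R2 → 2, R3 → 0; maximin = 7.
Column maxima: b1 → 9, b2 → 11, b3 → 8; minimax = 8.
7 ≠ 8, so there is no saddle point; optimal play is mixed.
R3 is strictly dominated by R2, so Player 1 never plays it.
With R3 eliminated, b2 is strictly dominated by b1 (it gives Player 1 strictly more in every remaining row), so Player 2 never plays it.
On the remaining 2×2 (R1, R2 vs b1, b3):
Let Player 1 play R1 with probability p. Expected payoff against b1: 7p + 9(1−p) = −2p + 9; against b3: 8p + 2(1−p) = 6p + 2.
Setting these equal: −2p + 9 = 6p + 2 ⇒ −8p = -7 ⇒ p = 7/8, and the value is (-2)·(7/8) + 9 = 29/4.
For Player 2: with q = P(b1), equating R1's and R2's payoffs gives −q + 8 = 7q + 2 ⇒ q = 3/4.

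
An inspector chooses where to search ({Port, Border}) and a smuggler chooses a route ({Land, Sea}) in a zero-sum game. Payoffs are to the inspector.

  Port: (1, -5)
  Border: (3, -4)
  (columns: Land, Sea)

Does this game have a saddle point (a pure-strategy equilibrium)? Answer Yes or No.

Yes

Row minima: Port → -5, Border → -4; maximin = -4.
Column maxima: Land → 3, Sea → -4; minimax = -4.
maximin = minimax = -4, so a saddle point exists.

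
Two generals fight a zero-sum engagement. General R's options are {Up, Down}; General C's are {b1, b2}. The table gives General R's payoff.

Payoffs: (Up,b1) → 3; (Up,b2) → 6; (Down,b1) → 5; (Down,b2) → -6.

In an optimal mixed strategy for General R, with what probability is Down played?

Row minima: Up → 3, Down → -6; maximin = 3.
Column maxima: b1 → 5, b2 → 6; minimax = 5.
3 ≠ 5, so there is no saddle point; optimal play is mixed.
Let General R play Up with probability p. Expected payoff against b1: 3p + 5(1−p) = −2p + 5; against b2: 6p + (-6)(1−p) = 12p − 6.
Setting these equal: −2p + 5 = 12p − 6 ⇒ −14p = -11 ⇒ p = 11/14, and the value is (-2)·(11/14) + 5 = 24/7.
For General C: with q = P(b1), equating Up's and Down's payoffs gives −3q + 6 = 11q − 6 ⇒ q = 6/7.

3/14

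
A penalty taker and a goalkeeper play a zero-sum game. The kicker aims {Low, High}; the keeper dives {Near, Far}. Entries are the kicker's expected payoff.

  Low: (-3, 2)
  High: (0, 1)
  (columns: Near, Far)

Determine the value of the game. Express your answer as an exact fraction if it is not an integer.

Row minima: Low → -3, High → 0; maximin = 0.
Column maxima: Near → 0, Far → 2; minimax = 0.
Since maximin = minimax = 0, there is a saddle point and the value is 0.

0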